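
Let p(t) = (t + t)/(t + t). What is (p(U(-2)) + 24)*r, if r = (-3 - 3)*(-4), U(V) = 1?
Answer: 600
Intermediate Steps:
p(t) = 1 (p(t) = (2*t)/((2*t)) = (2*t)*(1/(2*t)) = 1)
r = 24 (r = -6*(-4) = 24)
(p(U(-2)) + 24)*r = (1 + 24)*24 = 25*24 = 600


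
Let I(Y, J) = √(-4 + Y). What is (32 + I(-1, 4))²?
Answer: (32 + I*√5)² ≈ 1019.0 + 143.11*I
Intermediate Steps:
(32 + I(-1, 4))² = (32 + √(-4 - 1))² = (32 + √(-5))² = (32 + I*√5)²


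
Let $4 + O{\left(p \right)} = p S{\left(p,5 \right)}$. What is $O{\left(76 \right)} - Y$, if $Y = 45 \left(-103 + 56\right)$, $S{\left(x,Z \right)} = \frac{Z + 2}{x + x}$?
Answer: $\frac{4229}{2} \approx 2114.5$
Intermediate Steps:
$S{\left(x,Z \right)} = \frac{2 + Z}{2 x}$
$O{\left(p \right)} = - \frac{1}{2}$ ($O{\left(p \right)} = -4 + p \frac{2 + 5}{2 p} = -4 + p \frac{1}{2} \frac{1}{p} 7 = -4 + p \frac{7}{2 p} = -4 + \frac{7}{2} = - \frac{1}{2}$)
$Y = -2115$ ($Y = 45 \left(-47\right) = -2115$)
$O{\left(76 \right)} - Y = - \frac{1}{2} - -2115 = - \frac{1}{2} + 2115 = \frac{4229}{2}$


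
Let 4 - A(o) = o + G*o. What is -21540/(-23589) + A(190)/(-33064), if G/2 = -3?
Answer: 114949109/129991116 ≈ 0.88428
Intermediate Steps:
G = -6 (G = 2*(-3) = -6)
A(o) = 4 + 5*o (A(o) = 4 - (o - 6*o) = 4 - (-5)*o = 4 + 5*o)
-21540/(-23589) + A(190)/(-33064) = -21540/(-23589) + (4 + 5*190)/(-33064) = -21540*(-1/23589) + (4 + 950)*(-1/33064) = 7180/7863 + 954*(-1/33064) = 7180/7863 - 477/16532 = 114949109/129991116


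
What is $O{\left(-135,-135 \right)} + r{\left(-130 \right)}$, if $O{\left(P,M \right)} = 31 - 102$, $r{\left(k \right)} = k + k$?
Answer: $-331$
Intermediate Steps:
$r{\left(k \right)} = 2 k$
$O{\left(P,M \right)} = -71$
$O{\left(-135,-135 \right)} + r{\left(-130 \right)} = -71 + 2 \left(-130\right) = -71 - 260 = -331$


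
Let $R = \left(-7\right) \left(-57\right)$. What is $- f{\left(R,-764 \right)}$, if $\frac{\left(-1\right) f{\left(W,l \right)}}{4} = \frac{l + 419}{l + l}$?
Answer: $\frac{345}{382} \approx 0.90314$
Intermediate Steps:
$R = 399$
$f{\left(W,l \right)} = - \frac{2 \left(419 + l\right)}{l}$ ($f{\left(W,l \right)} = - 4 \frac{l + 419}{l + l} = - 4 \frac{419 + l}{2 l} = - \frac{2 \left(419 + l\right)}{l}$)
$- f{\left(R,-764 \right)} = - (-2 - \frac{838}{-764}) = - (-2 - - \frac{419}{382}) = - (-2 + \frac{419}{382}) = \left(-1\right) \left(- \frac{345}{382}\right) = \frac{345}{382}$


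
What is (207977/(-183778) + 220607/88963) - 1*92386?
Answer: -215776789703887/2335634602 ≈ -92385.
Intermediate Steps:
(207977/(-183778) + 220607/88963) - 1*92386 = (207977*(-1/183778) + 220607*(1/88963)) - 92386 = (-29711/26254 + 220607/88963) - 92386 = 3148636485/2335634602 - 92386 = -215776789703887/2335634602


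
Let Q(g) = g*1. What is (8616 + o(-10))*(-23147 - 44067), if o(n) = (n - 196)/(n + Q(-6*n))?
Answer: -14470972558/25 ≈ -5.7884e+8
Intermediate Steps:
Q(g) = g
o(n) = -(-196 + n)/(5*n) (o(n) = (n - 196)/(n - 6*n) = (-196 + n)/((-5*n)) = (-196 + n)*(-1/(5*n)) = -(-196 + n)/(5*n))
(8616 + o(-10))*(-23147 - 44067) = (8616 + (⅕)*(196 - 1*(-10))/(-10))*(-23147 - 44067) = (8616 + (⅕)*(-⅒)*(196 + 10))*(-67214) = (8616 + (⅕)*(-⅒)*206)*(-67214) = (8616 - 103/25)*(-67214) = (215297/25)*(-67214) = -14470972558/25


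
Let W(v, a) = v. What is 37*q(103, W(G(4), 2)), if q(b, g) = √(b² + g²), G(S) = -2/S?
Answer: 37*√42437/2 ≈ 3811.0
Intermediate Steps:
37*q(103, W(G(4), 2)) = 37*√(103² + (-2/4)²) = 37*√(10609 + (-2*¼)²) = 37*√(10609 + (-½)²) = 37*√(10609 + ¼) = 37*√(42437/4) = 37*(√42437/2) = 37*√42437/2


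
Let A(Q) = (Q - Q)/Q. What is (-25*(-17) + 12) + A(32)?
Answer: 437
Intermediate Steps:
A(Q) = 0 (A(Q) = 0/Q = 0)
(-25*(-17) + 12) + A(32) = (-25*(-17) + 12) + 0 = (425 + 12) + 0 = 437 + 0 = 437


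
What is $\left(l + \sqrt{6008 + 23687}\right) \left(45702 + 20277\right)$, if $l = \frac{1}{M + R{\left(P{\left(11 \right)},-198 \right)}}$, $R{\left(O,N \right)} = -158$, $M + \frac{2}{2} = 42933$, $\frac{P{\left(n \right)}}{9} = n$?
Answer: $\frac{21993}{14258} + 65979 \sqrt{29695} \approx 1.137 \cdot 10^{7}$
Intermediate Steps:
$P{\left(n \right)} = 9 n$
$M = 42932$ ($M = -1 + 42933 = 42932$)
$l = \frac{1}{42774}$ ($l = \frac{1}{42932 - 158} = \frac{1}{42774} \approx 2.3379 \cdot 10^{-5}$)
$\left(l + \sqrt{6008 + 23687}\right) \left(45702 + 20277\right) = \left(\frac{1}{42774} + \sqrt{6008 + 23687}\right) \left(45702 + 20277\right) = \left(\frac{1}{42774} + \sqrt{29695}\right) 65979 = \frac{21993}{14258} + 65979 \sqrt{29695}$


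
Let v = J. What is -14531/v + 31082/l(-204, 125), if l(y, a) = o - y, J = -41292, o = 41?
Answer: 1286998039/10116540 ≈ 127.22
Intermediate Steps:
l(y, a) = 41 - y
v = -41292
-14531/v + 31082/l(-204, 125) = -14531/(-41292) + 31082/(41 - 1*(-204)) = -14531*(-1/41292) + 31082/(41 + 204) = 14531/41292 + 31082/245 = 1286998039/10116540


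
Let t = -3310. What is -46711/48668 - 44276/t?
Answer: 1000105479/80545540 ≈ 12.417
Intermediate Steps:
-46711/48668 - 44276/t = -46711/48668 - 44276/(-3310) = -46711*1/48668 - 44276*(-1/3310) = -46711/48668 + 22138/1655 = 1000105479/80545540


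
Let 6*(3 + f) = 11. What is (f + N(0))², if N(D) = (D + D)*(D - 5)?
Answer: 49/36 ≈ 1.3611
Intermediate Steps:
f = -7/6 (f = -3 + (⅙)*11 = -3 + 11/6 = -7/6 ≈ -1.1667)
N(D) = 2*D*(-5 + D) (N(D) = (2*D)*(-5 + D) = 2*D*(-5 + D))
(f + N(0))² = (-7/6 + 2*0*(-5 + 0))² = (-7/6 + 2*0*(-5))² = (-7/6 + 0)² = (-7/6)² = 49/36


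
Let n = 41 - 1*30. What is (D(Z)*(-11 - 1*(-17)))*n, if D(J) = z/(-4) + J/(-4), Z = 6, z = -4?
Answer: -33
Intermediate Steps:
D(J) = 1 - J/4 (D(J) = -4/(-4) + J/(-4) = -4*(-1/4) + J*(-1/4) = 1 - J/4)
n = 11 (n = 41 - 30 = 11)
(D(Z)*(-11 - 1*(-17)))*n = ((1 - 1/4*6)*(-11 - 1*(-17)))*11 = ((1 - 3/2)*(-11 + 17))*11 = -1/2*6*11 = -3*11 = -33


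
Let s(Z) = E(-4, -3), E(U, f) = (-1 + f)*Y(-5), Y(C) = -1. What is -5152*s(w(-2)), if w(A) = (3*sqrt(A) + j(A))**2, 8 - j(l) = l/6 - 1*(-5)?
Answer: -20608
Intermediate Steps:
E(U, f) = 1 - f (E(U, f) = (-1 + f)*(-1) = 1 - f)
j(l) = 3 - l/6 (j(l) = 8 - (l/6 - 1*(-5)) = 8 - (l*(1/6) + 5) = 8 - (l/6 + 5) = 8 - (5 + l/6) = 8 + (-5 - l/6) = 3 - l/6)
w(A) = (3 + 3*sqrt(A) - A/6)**2 (w(A) = (3*sqrt(A) + (3 - A/6))**2 = (3 + 3*sqrt(A) - A/6)**2)
s(Z) = 4 (s(Z) = 1 - 1*(-3) = 1 + 3 = 4)
-5152*s(w(-2)) = -5152*4 = -20608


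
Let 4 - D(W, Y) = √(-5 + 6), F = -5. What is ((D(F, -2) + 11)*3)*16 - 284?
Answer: 388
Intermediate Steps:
D(W, Y) = 3 (D(W, Y) = 4 - √(-5 + 6) = 4 - √1 = 4 - 1*1 = 4 - 1 = 3)
((D(F, -2) + 11)*3)*16 - 284 = ((3 + 11)*3)*16 - 284 = (14*3)*16 - 284 = 42*16 - 284 = 672 - 284 = 388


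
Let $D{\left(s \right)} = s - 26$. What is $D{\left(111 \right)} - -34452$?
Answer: $34537$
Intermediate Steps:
$D{\left(s \right)} = -26 + s$
$D{\left(111 \right)} - -34452 = \left(-26 + 111\right) - -34452 = 85 + 34452 = 34537$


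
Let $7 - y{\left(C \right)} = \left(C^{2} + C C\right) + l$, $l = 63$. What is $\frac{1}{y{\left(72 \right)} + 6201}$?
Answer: $- \frac{1}{4223} \approx -0.0002368$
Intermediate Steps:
$y{\left(C \right)} = -56 - 2 C^{2}$ ($y{\left(C \right)} = 7 - \left(\left(C^{2} + C C\right) + 63\right) = 7 - \left(\left(C^{2} + C^{2}\right) + 63\right) = 7 - \left(2 C^{2} + 63\right) = 7 - \left(63 + 2 C^{2}\right) = -56 - 2 C^{2}$)
$\frac{1}{y{\left(72 \right)} + 6201} = \frac{1}{\left(-56 - 2 \cdot 72^{2}\right) + 6201} = \frac{1}{\left(-56 - 10368\right) + 6201} = \frac{1}{-10424 + 6201} = \frac{1}{-4223} = - \frac{1}{4223}$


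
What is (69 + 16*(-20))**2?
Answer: 63001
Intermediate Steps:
(69 + 16*(-20))**2 = (69 - 320)**2 = (-251)**2 = 63001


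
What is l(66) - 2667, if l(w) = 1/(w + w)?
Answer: -352043/132 ≈ -2667.0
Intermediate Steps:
l(w) = 1/(2*w)
l(66) - 2667 = (½)/66 - 2667 = (½)*(1/66) - 2667 = 1/132 - 2667 = -352043/132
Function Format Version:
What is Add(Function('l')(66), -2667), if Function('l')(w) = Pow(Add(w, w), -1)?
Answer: Rational(-352043, 132) ≈ -2667.0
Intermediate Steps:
Function('l')(w) = Mul(Rational(1, 2), Pow(w, -1)) (Function('l')(w) = Pow(Mul(2, w), -1) = Mul(Rational(1, 2), Pow(w, -1)))
Add(Function('l')(66), -2667) = Add(Mul(Rational(1, 2), Pow(66, -1)), -2667) = Add(Mul(Rational(1, 2), Rational(1, 66)), -2667) = Add(Rational(1, 132), -2667) = Rational(-352043, 132)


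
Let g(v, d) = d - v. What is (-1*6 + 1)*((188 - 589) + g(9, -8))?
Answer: 2090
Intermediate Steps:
(-1*6 + 1)*((188 - 589) + g(9, -8)) = (-1*6 + 1)*((188 - 589) + (-8 - 1*9)) = (-6 + 1)*(-401 + (-8 - 9)) = -5*(-401 - 17) = -5*(-418) = 2090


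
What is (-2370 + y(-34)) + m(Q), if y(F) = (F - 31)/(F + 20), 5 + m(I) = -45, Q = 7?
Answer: -33815/14 ≈ -2415.4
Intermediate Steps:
m(I) = -50 (m(I) = -5 - 45 = -50)
y(F) = (-31 + F)/(20 + F)
(-2370 + y(-34)) + m(Q) = (-2370 + (-31 - 34)/(20 - 34)) - 50 = (-2370 - 65/(-14)) - 50 = (-2370 - 1/14*(-65)) - 50 = (-2370 + 65/14) - 50 = -33115/14 - 50 = -33815/14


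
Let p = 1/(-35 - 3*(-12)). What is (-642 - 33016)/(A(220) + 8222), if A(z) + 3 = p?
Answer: -16829/4110 ≈ -4.0947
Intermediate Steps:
p = 1 (p = 1/(-35 + 36) = 1/1 = 1)
A(z) = -2 (A(z) = -3 + 1 = -2)
(-642 - 33016)/(A(220) + 8222) = (-642 - 33016)/(-2 + 8222) = -33658/8220 = -33658*1/8220 = -16829/4110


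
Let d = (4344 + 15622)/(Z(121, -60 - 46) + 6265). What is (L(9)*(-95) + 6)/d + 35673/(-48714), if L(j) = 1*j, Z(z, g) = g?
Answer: -925497517/3523999 ≈ -262.63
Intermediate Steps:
L(j) = j
d = 19966/6159 (d = (4344 + 15622)/((-60 - 46) + 6265) = 19966/(-106 + 6265) = 19966/6159 ≈ 3.2418)
(L(9)*(-95) + 6)/d + 35673/(-48714) = (9*(-95) + 6)/(19966/6159) + 35673/(-48714) = (-855 + 6)*(6159/19966) + 35673*(-1/48714) = -849*6159/19966 - 517/706 = -5228991/19966 - 517/706 = -925497517/3523999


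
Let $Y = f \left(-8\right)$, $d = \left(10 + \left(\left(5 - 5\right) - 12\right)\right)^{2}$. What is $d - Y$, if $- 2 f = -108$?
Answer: $436$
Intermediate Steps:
$f = 54$ ($f = \left(- \frac{1}{2}\right) \left(-108\right) = 54$)
$d = 4$ ($d = \left(10 + \left(0 - 12\right)\right)^{2} = \left(10 - 12\right)^{2} = \left(-2\right)^{2} = 4$)
$Y = -432$ ($Y = 54 \left(-8\right) = -432$)
$d - Y = 4 - -432 = 4 + 432 = 436$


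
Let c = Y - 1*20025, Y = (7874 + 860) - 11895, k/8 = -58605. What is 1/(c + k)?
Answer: -1/492026 ≈ -2.0324e-6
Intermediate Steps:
k = -468840 (k = 8*(-58605) = -468840)
Y = -3161 (Y = 8734 - 11895 = -3161)
c = -23186 (c = -3161 - 1*20025 = -3161 - 20025 = -23186)
1/(c + k) = 1/(-23186 - 468840) = 1/(-492026) = -1/492026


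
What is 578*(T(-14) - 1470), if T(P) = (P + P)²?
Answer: -396508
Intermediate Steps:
T(P) = 4*P² (T(P) = (2*P)² = 4*P²)
578*(T(-14) - 1470) = 578*(4*(-14)² - 1470) = 578*(4*196 - 1470) = 578*(784 - 1470) = 578*(-686) = -396508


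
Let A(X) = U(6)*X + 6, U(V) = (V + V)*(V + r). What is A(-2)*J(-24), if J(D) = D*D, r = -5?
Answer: -10368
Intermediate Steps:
U(V) = 2*V*(-5 + V) (U(V) = (V + V)*(V - 5) = (2*V)*(-5 + V) = 2*V*(-5 + V))
J(D) = D²
A(X) = 6 + 12*X (A(X) = (2*6*(-5 + 6))*X + 6 = (2*6*1)*X + 6 = 12*X + 6 = 6 + 12*X)
A(-2)*J(-24) = (6 + 12*(-2))*(-24)² = (6 - 24)*576 = -18*576 = -10368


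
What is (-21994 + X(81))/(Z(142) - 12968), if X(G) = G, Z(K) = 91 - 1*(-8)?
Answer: 1289/757 ≈ 1.7028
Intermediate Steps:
Z(K) = 99 (Z(K) = 91 + 8 = 99)
(-21994 + X(81))/(Z(142) - 12968) = (-21994 + 81)/(99 - 12968) = -21913/(-12869) = -21913*(-1/12869) = 1289/757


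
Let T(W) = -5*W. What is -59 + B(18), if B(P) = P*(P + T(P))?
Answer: -1355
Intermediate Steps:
B(P) = -4*P² (B(P) = P*(P - 5*P) = P*(-4*P) = -4*P²)
-59 + B(18) = -59 - 4*18² = -59 - 4*324 = -59 - 1296 = -1355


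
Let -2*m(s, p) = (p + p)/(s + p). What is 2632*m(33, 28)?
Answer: -73696/61 ≈ -1208.1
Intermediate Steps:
m(s, p) = -p/(p + s) (m(s, p) = -(p + p)/(2*(s + p)) = -2*p/(2*(p + s)) = -p/(p + s))
2632*m(33, 28) = 2632*(-1*28/(28 + 33)) = 2632*(-1*28/61) = 2632*(-1*28*1/61) = 2632*(-28/61) = -73696/61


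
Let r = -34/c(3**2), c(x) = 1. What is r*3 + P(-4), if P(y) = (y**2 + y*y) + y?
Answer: -74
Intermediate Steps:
P(y) = y + 2*y**2 (P(y) = (y**2 + y**2) + y = 2*y**2 + y = y + 2*y**2)
r = -34 (r = -34/1 = -34*1 = -34)
r*3 + P(-4) = -34*3 - 4*(1 + 2*(-4)) = -102 - 4*(1 - 8) = -102 - 4*(-7) = -102 + 28 = -74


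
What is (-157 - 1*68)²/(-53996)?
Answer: -50625/53996 ≈ -0.93757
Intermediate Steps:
(-157 - 1*68)²/(-53996) = (-157 - 68)²*(-1/53996) = (-225)²*(-1/53996) = 50625*(-1/53996) = -50625/53996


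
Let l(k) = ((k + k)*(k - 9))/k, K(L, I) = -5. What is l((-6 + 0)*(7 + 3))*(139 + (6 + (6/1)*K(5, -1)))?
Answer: -15870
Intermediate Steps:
l(k) = -18 + 2*k (l(k) = ((2*k)*(-9 + k))/k = (2*k*(-9 + k))/k = -18 + 2*k)
l((-6 + 0)*(7 + 3))*(139 + (6 + (6/1)*K(5, -1))) = (-18 + 2*((-6 + 0)*(7 + 3)))*(139 + (6 + (6/1)*(-5))) = (-18 + 2*(-6*10))*(139 + (6 + (6*1)*(-5))) = (-18 + 2*(-60))*(139 + (6 + 6*(-5))) = (-18 - 120)*(139 + (6 - 30)) = -138*(139 - 24) = -138*115 = -15870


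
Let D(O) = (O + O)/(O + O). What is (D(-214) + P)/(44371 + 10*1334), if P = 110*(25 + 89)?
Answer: 12541/57711 ≈ 0.21731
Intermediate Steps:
D(O) = 1 (D(O) = (2*O)/((2*O)) = (2*O)*(1/(2*O)) = 1)
P = 12540 (P = 110*114 = 12540)
(D(-214) + P)/(44371 + 10*1334) = (1 + 12540)/(44371 + 10*1334) = 12541/(44371 + 13340) = 12541/57711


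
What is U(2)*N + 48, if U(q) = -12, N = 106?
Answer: -1224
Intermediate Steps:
U(2)*N + 48 = -12*106 + 48 = -1272 + 48 = -1224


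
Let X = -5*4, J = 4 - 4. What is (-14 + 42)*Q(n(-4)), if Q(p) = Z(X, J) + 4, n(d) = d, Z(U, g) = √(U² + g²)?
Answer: 672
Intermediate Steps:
J = 0
X = -20
Q(p) = 24 (Q(p) = √((-20)² + 0²) + 4 = √(400 + 0) + 4 = √400 + 4 = 20 + 4 = 24)
(-14 + 42)*Q(n(-4)) = (-14 + 42)*24 = 28*24 = 672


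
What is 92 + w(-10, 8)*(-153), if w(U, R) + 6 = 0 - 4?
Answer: 1622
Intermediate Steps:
w(U, R) = -10 (w(U, R) = -6 + (0 - 4) = -6 - 4 = -10)
92 + w(-10, 8)*(-153) = 92 - 10*(-153) = 92 + 1530 = 1622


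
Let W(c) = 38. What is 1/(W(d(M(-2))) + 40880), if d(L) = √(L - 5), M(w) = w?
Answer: 1/40918 ≈ 2.4439e-5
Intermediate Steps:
d(L) = √(-5 + L)
1/(W(d(M(-2))) + 40880) = 1/(38 + 40880) = 1/40918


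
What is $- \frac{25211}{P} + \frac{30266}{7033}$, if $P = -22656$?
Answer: $\frac{863015459}{159339648} \approx 5.4162$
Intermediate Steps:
$- \frac{25211}{P} + \frac{30266}{7033} = - \frac{25211}{-22656} + \frac{30266}{7033} = \left(-25211\right) \left(- \frac{1}{22656}\right) + 30266 \cdot \frac{1}{7033} = \frac{25211}{22656} + \frac{30266}{7033} = \frac{863015459}{159339648}$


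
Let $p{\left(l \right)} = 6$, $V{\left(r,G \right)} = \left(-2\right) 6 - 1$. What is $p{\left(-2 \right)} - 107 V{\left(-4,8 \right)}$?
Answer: $1397$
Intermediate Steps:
$V{\left(r,G \right)} = -13$ ($V{\left(r,G \right)} = -12 - 1 = -13$)
$p{\left(-2 \right)} - 107 V{\left(-4,8 \right)} = 6 - -1391 = 6 + 1391 = 1397$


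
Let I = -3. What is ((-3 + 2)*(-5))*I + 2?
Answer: -13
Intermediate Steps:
((-3 + 2)*(-5))*I + 2 = ((-3 + 2)*(-5))*(-3) + 2 = -1*(-5)*(-3) + 2 = 5*(-3) + 2 = -15 + 2 = -13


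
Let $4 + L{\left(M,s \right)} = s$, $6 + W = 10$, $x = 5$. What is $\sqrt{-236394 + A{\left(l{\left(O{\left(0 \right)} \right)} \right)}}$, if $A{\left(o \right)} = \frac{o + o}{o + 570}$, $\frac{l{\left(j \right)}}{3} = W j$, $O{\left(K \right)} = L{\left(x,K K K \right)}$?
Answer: $\frac{i \sqrt{1789267578}}{87} \approx 486.2 i$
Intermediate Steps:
$W = 4$ ($W = -6 + 10 = 4$)
$L{\left(M,s \right)} = -4 + s$
$O{\left(K \right)} = -4 + K^{3}$ ($O{\left(K \right)} = -4 + K K K = -4 + K^{2} K = -4 + K^{3}$)
$l{\left(j \right)} = 12 j$ ($l{\left(j \right)} = 3 \cdot 4 j = 12 j$)
$A{\left(o \right)} = \frac{2 o}{570 + o}$
$\sqrt{-236394 + A{\left(l{\left(O{\left(0 \right)} \right)} \right)}} = \sqrt{-236394 + \frac{2 \cdot 12 \left(-4 + 0^{3}\right)}{570 + 12 \left(-4 + 0^{3}\right)}} = \sqrt{-236394 + \frac{2 \cdot 12 \left(-4 + 0\right)}{570 + 12 \left(-4 + 0\right)}} = \sqrt{-236394 + \frac{2 \cdot 12 \left(-4\right)}{570 + 12 \left(-4\right)}} = \sqrt{-236394 + 2 \left(-48\right) \frac{1}{570 - 48}} = \sqrt{-236394 + 2 \left(-48\right) \frac{1}{522}} = \sqrt{-236394 - \frac{16}{87}} = \sqrt{- \frac{20566294}{87}} = \frac{i \sqrt{1789267578}}{87}$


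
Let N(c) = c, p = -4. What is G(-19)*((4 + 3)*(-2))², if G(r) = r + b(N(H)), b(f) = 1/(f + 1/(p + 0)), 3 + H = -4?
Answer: -108780/29 ≈ -3751.0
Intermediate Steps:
H = -7 (H = -3 - 4 = -7)
b(f) = 1/(-¼ + f) (b(f) = 1/(f + 1/(-4 + 0)) = 1/(f + 1/(-4)) = 1/(f - ¼) = 1/(-¼ + f))
G(r) = -4/29 + r (G(r) = r + 4/(-1 + 4*(-7)) = r + 4/(-1 - 28) = r + 4/(-29) = r + 4*(-1/29) = r - 4/29 = -4/29 + r)
G(-19)*((4 + 3)*(-2))² = (-4/29 - 19)*((4 + 3)*(-2))² = -555*(7*(-2))²/29 = -555/29*(-14)² = -555/29*196 = -108780/29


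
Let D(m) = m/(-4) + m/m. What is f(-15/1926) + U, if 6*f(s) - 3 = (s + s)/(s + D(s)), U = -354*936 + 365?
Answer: -5069928703/15318 ≈ -3.3098e+5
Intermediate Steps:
D(m) = 1 - m/4 (D(m) = m*(-¼) + 1 = -m/4 + 1 = 1 - m/4)
U = -330979 (U = -331344 + 365 = -330979)
f(s) = ½ + s/(3*(1 + 3*s/4)) (f(s) = ½ + ((s + s)/(s + (1 - s/4)))/6 = ½ + ((2*s)/(1 + 3*s/4))/6 = ½ + (2*s/(1 + 3*s/4))/6 = ½ + s/(3*(1 + 3*s/4)))
f(-15/1926) + U = (12 + 17*(-15/1926))/(6*(4 + 3*(-15/1926))) - 330979 = (12 + 17*(-15*1/1926))/(6*(4 + 3*(-15*1/1926))) - 330979 = (12 + 17*(-5/642))/(6*(4 + 3*(-5/642))) - 330979 = (12 - 85/642)/(6*(4 - 5/214)) - 330979 = (⅙)*(7619/642)/(851/214) - 330979 = (⅙)*(214/851)*(7619/642) - 330979 = 7619/15318 - 330979 = -5069928703/15318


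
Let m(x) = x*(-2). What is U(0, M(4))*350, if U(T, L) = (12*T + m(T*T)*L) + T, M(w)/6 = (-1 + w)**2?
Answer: 0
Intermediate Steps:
m(x) = -2*x
M(w) = 6*(-1 + w)**2
U(T, L) = 13*T - 2*L*T**2 (U(T, L) = (12*T + (-2*T*T)*L) + T = (12*T + (-2*T**2)*L) + T = (12*T - 2*L*T**2) + T = 13*T - 2*L*T**2)
U(0, M(4))*350 = (0*(13 - 2*6*(-1 + 4)**2*0))*350 = (0*(13 - 2*6*3**2*0))*350 = (0*(13 - 2*6*9*0))*350 = (0*(13 - 2*54*0))*350 = (0*(13 + 0))*350 = (0*13)*350 = 0*350 = 0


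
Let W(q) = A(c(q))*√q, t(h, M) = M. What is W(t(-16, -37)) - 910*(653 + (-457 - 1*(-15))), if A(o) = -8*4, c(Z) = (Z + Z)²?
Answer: -192010 - 32*I*√37 ≈ -1.9201e+5 - 194.65*I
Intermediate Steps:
c(Z) = 4*Z² (c(Z) = (2*Z)² = 4*Z²)
A(o) = -32
W(q) = -32*√q
W(t(-16, -37)) - 910*(653 + (-457 - 1*(-15))) = -32*I*√37 - 910*(653 + (-457 - 1*(-15))) = -32*I*√37 - 910*(653 + (-457 + 15)) = -32*I*√37 - 910*(653 - 442) = -32*I*√37 - 910*211 = -32*I*√37 - 192010 = -192010 - 32*I*√37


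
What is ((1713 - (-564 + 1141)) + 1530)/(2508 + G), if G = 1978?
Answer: 1333/2243 ≈ 0.59429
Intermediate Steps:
((1713 - (-564 + 1141)) + 1530)/(2508 + G) = ((1713 - (-564 + 1141)) + 1530)/(2508 + 1978) = ((1713 - 1*577) + 1530)/4486 = ((1713 - 577) + 1530)*(1/4486) = (1136 + 1530)*(1/4486) = 2666*(1/4486) = 1333/2243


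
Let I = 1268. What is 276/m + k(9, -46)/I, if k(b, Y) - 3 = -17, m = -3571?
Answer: -199981/2264014 ≈ -0.088330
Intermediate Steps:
k(b, Y) = -14 (k(b, Y) = 3 - 17 = -14)
276/m + k(9, -46)/I = 276/(-3571) - 14/1268 = 276*(-1/3571) - 14*1/1268 = -276/3571 - 7/634 = -199981/2264014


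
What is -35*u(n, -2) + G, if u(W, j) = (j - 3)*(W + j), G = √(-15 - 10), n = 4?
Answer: 350 + 5*I ≈ 350.0 + 5.0*I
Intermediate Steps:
G = 5*I (G = √(-25) = 5*I ≈ 5.0*I)
u(W, j) = (-3 + j)*(W + j)
-35*u(n, -2) + G = -35*((-2)² - 3*4 - 3*(-2) + 4*(-2)) + 5*I = -35*(4 - 12 + 6 - 8) + 5*I = -35*(-10) + 5*I = 350 + 5*I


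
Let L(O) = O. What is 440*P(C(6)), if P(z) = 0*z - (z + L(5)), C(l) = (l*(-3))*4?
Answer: 29480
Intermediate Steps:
C(l) = -12*l (C(l) = -3*l*4 = -12*l)
P(z) = -5 - z (P(z) = 0*z - (z + 5) = 0 - (5 + z) = 0 + (-5 - z) = -5 - z)
440*P(C(6)) = 440*(-5 - (-12)*6) = 440*(-5 - 1*(-72)) = 440*(-5 + 72) = 440*67 = 29480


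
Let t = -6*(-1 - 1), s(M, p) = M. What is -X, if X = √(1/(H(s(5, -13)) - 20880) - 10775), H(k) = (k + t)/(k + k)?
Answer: -I*√469685927321805/208783 ≈ -103.8*I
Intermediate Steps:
t = 12 (t = -6*(-2) = 12)
H(k) = (12 + k)/(2*k) (H(k) = (k + 12)/(k + k) = (12 + k)/((2*k)) = (12 + k)*(1/(2*k)) = (12 + k)/(2*k))
X = I*√469685927321805/208783 (X = √(1/((½)*(12 + 5)/5 - 20880) - 10775) = √(1/((½)*(⅕)*17 - 20880) - 10775) = √(1/(17/10 - 20880) - 10775) = √(1/(-208783/10) - 10775) = √(-10/208783 - 10775) = √(-2249636835/208783) = I*√469685927321805/208783 ≈ 103.8*I)
-X = -I*√469685927321805/208783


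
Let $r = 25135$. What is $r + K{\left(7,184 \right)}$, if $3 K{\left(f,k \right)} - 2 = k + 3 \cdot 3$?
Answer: $25200$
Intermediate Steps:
$K{\left(f,k \right)} = \frac{11}{3} + \frac{k}{3}$ ($K{\left(f,k \right)} = \frac{2}{3} + \frac{k + 3 \cdot 3}{3} = \frac{2}{3} + \frac{k + 9}{3} = \frac{2}{3} + \frac{9 + k}{3} = \frac{2}{3} + \left(3 + \frac{k}{3}\right) = \frac{11}{3} + \frac{k}{3}$)
$r + K{\left(7,184 \right)} = 25135 + \left(\frac{11}{3} + \frac{1}{3} \cdot 184\right) = 25135 + \left(\frac{11}{3} + \frac{184}{3}\right) = 25135 + 65 = 25200$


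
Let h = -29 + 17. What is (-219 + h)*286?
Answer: -66066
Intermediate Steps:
h = -12
(-219 + h)*286 = (-219 - 12)*286 = -231*286 = -66066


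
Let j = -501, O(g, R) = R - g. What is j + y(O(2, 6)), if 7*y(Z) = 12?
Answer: -3495/7 ≈ -499.29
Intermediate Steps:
y(Z) = 12/7 (y(Z) = (1/7)*12 = 12/7)
j + y(O(2, 6)) = -501 + 12/7 = -3495/7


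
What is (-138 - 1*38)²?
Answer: 30976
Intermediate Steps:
(-138 - 1*38)² = (-138 - 38)² = (-176)² = 30976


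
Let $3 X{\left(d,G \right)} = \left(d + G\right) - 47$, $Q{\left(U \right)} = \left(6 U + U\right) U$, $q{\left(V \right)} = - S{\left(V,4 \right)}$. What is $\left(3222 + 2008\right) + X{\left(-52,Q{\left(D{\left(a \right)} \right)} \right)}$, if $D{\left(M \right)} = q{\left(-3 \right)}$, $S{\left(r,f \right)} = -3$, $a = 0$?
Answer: $5218$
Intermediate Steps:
$q{\left(V \right)} = 3$ ($q{\left(V \right)} = \left(-1\right) \left(-3\right) = 3$)
$D{\left(M \right)} = 3$
$Q{\left(U \right)} = 7 U^{2}$ ($Q{\left(U \right)} = 7 U U = 7 U^{2}$)
$X{\left(d,G \right)} = - \frac{47}{3} + \frac{G}{3} + \frac{d}{3}$ ($X{\left(d,G \right)} = \frac{\left(d + G\right) - 47}{3} = \frac{\left(G + d\right) - 47}{3} = \frac{-47 + G + d}{3} = - \frac{47}{3} + \frac{G}{3} + \frac{d}{3}$)
$\left(3222 + 2008\right) + X{\left(-52,Q{\left(D{\left(a \right)} \right)} \right)} = \left(3222 + 2008\right) + \left(- \frac{47}{3} + \frac{7 \cdot 3^{2}}{3} + \frac{1}{3} \left(-52\right)\right) = 5230 - \left(33 - \frac{7}{3} \cdot 9\right) = 5230 - 12 = 5218$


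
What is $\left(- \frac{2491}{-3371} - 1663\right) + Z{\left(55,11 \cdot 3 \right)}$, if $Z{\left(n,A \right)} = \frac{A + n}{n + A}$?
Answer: $- \frac{5600111}{3371} \approx -1661.3$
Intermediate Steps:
$Z{\left(n,A \right)} = 1$ ($Z{\left(n,A \right)} = \frac{A + n}{A + n} = 1$)
$\left(- \frac{2491}{-3371} - 1663\right) + Z{\left(55,11 \cdot 3 \right)} = \left(- \frac{2491}{-3371} - 1663\right) + 1 = \left(\left(-2491\right) \left(- \frac{1}{3371}\right) - 1663\right) + 1 = \left(\frac{2491}{3371} - 1663\right) + 1 = - \frac{5603482}{3371} + 1 = - \frac{5600111}{3371}$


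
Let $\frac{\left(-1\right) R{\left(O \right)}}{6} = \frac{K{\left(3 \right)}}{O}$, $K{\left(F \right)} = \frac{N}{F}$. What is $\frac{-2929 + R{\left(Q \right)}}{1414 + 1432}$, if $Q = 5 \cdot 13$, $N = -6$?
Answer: $- \frac{190373}{184990} \approx -1.0291$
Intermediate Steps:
$K{\left(F \right)} = - \frac{6}{F}$
$Q = 65$
$R{\left(O \right)} = \frac{12}{O}$ ($R{\left(O \right)} = - 6 \frac{\left(-6\right) \frac{1}{3}}{O} = - 6 \left(- \frac{2}{O}\right) = \frac{12}{O}$)
$\frac{-2929 + R{\left(Q \right)}}{1414 + 1432} = \frac{-2929 + \frac{12}{65}}{1414 + 1432} = \frac{-2929 + 12 \cdot \frac{1}{65}}{2846} = \left(-2929 + \frac{12}{65}\right) \frac{1}{2846} = \left(- \frac{190373}{65}\right) \frac{1}{2846} = - \frac{190373}{184990}$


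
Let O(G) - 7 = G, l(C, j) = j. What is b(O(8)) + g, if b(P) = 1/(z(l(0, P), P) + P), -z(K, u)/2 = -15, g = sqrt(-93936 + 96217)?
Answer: 1/45 + sqrt(2281) ≈ 47.782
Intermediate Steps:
g = sqrt(2281) ≈ 47.760
z(K, u) = 30 (z(K, u) = -2*(-15) = 30)
O(G) = 7 + G
b(P) = 1/(30 + P)
b(O(8)) + g = 1/(30 + (7 + 8)) + sqrt(2281) = 1/(30 + 15) + sqrt(2281) = 1/45 + sqrt(2281)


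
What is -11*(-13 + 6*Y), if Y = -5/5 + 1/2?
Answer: 176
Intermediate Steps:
Y = -½ (Y = -5*⅕ + 1*(½) = -1 + ½ = -½ ≈ -0.50000)
-11*(-13 + 6*Y) = -11*(-13 + 6*(-½)) = -11*(-13 - 3) = -11*(-16) = 176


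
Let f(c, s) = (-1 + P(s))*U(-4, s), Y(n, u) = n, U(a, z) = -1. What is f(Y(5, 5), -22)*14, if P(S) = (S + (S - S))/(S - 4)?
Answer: 28/13 ≈ 2.1538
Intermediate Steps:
P(S) = S/(-4 + S) (P(S) = (S + 0)/(-4 + S) = S/(-4 + S))
f(c, s) = 1 - s/(-4 + s) (f(c, s) = (-1 + s/(-4 + s))*(-1) = 1 - s/(-4 + s))
f(Y(5, 5), -22)*14 = -4/(-4 - 22)*14 = -4/(-26)*14 = -4*(-1/26)*14 = (2/13)*14 = 28/13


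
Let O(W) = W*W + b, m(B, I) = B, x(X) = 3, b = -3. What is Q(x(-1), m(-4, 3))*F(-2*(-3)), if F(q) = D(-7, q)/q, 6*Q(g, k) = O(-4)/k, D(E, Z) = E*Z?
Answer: 91/24 ≈ 3.7917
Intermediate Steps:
O(W) = -3 + W² (O(W) = W*W - 3 = W² - 3 = -3 + W²)
Q(g, k) = 13/(6*k) (Q(g, k) = ((-3 + (-4)²)/k)/6 = ((-3 + 16)/k)/6 = (13/k)/6 = 13/(6*k))
F(q) = -7 (F(q) = (-7*q)/q = -7)
Q(x(-1), m(-4, 3))*F(-2*(-3)) = ((13/6)/(-4))*(-7) = ((13/6)*(-¼))*(-7) = -13/24*(-7) = 91/24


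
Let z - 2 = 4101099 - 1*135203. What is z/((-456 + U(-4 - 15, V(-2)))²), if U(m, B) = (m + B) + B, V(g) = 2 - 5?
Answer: 3965898/231361 ≈ 17.142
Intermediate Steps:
V(g) = -3
U(m, B) = m + 2*B (U(m, B) = (B + m) + B = m + 2*B)
z = 3965898 (z = 2 + (4101099 - 1*135203) = 2 + (4101099 - 135203) = 2 + 3965896 = 3965898)
z/((-456 + U(-4 - 15, V(-2)))²) = 3965898/((-456 + ((-4 - 15) + 2*(-3)))²) = 3965898/((-456 + (-19 - 6))²) = 3965898/((-456 - 25)²) = 3965898/((-481)²) = 3965898/231361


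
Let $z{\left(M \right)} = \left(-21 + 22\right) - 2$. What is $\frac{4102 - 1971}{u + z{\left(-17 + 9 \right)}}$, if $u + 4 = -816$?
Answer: $- \frac{2131}{821} \approx -2.5956$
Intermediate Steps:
$u = -820$ ($u = -4 - 816 = -820$)
$z{\left(M \right)} = -1$ ($z{\left(M \right)} = 1 - 2 = -1$)
$\frac{4102 - 1971}{u + z{\left(-17 + 9 \right)}} = \frac{4102 - 1971}{-820 - 1} = \frac{2131}{-821} = 2131 \left(- \frac{1}{821}\right) = - \frac{2131}{821}$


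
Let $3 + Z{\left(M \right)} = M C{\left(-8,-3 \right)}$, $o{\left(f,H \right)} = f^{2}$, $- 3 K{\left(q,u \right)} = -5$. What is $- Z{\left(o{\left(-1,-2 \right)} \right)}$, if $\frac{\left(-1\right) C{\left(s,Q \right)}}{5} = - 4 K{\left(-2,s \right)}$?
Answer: $- \frac{91}{3} \approx -30.333$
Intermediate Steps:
$K{\left(q,u \right)} = \frac{5}{3}$ ($K{\left(q,u \right)} = \left(- \frac{1}{3}\right) \left(-5\right) = \frac{5}{3}$)
$C{\left(s,Q \right)} = \frac{100}{3}$ ($C{\left(s,Q \right)} = - 5 \left(\left(-4\right) \frac{5}{3}\right) = \left(-5\right) \left(- \frac{20}{3}\right) = \frac{100}{3}$)
$Z{\left(M \right)} = -3 + \frac{100 M}{3}$ ($Z{\left(M \right)} = -3 + M \frac{100}{3} = -3 + \frac{100 M}{3}$)
$- Z{\left(o{\left(-1,-2 \right)} \right)} = - (-3 + \frac{100 \left(-1\right)^{2}}{3}) = - (-3 + \frac{100}{3} \cdot 1) = - (-3 + \frac{100}{3}) = \left(-1\right) \frac{91}{3} = - \frac{91}{3}$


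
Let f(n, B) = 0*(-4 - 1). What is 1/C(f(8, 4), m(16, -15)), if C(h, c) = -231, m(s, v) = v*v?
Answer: -1/231 ≈ -0.0043290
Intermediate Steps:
m(s, v) = v²
f(n, B) = 0 (f(n, B) = 0*(-5) = 0)
1/C(f(8, 4), m(16, -15)) = 1/(-231) = -1/231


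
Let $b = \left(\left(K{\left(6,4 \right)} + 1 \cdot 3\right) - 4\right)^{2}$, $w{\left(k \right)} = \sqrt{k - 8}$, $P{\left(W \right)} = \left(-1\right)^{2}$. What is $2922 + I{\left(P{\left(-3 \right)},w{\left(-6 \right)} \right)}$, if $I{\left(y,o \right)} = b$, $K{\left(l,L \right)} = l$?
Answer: $2947$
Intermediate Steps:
$P{\left(W \right)} = 1$
$w{\left(k \right)} = \sqrt{-8 + k}$
$b = 25$ ($b = \left(\left(6 + 1 \cdot 3\right) - 4\right)^{2} = \left(\left(6 + 3\right) - 4\right)^{2} = \left(9 - 4\right)^{2} = 5^{2} = 25$)
$I{\left(y,o \right)} = 25$
$2922 + I{\left(P{\left(-3 \right)},w{\left(-6 \right)} \right)} = 2922 + 25 = 2947$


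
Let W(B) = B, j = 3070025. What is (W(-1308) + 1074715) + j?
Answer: 4143432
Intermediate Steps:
(W(-1308) + 1074715) + j = (-1308 + 1074715) + 3070025 = 1073407 + 3070025 = 4143432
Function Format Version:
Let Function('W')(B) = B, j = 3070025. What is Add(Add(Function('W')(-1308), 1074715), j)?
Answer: 4143432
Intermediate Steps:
Add(Add(Function('W')(-1308), 1074715), j) = Add(Add(-1308, 1074715), 3070025) = Add(1073407, 3070025) = 4143432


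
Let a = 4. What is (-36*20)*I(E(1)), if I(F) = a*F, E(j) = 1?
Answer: -2880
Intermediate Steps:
I(F) = 4*F
(-36*20)*I(E(1)) = (-36*20)*(4*1) = -720*4 = -2880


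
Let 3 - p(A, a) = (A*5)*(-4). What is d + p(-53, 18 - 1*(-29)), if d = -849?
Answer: -1906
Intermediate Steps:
p(A, a) = 3 + 20*A (p(A, a) = 3 - A*5*(-4) = 3 - 5*A*(-4) = 3 - (-20)*A = 3 + 20*A)
d + p(-53, 18 - 1*(-29)) = -849 + (3 + 20*(-53)) = -849 + (3 - 1060) = -849 - 1057 = -1906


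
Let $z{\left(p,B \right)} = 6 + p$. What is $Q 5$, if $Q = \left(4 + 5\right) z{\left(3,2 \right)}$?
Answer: $405$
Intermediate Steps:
$Q = 81$ ($Q = \left(4 + 5\right) \left(6 + 3\right) = 9 \cdot 9 = 81$)
$Q 5 = 81 \cdot 5 = 405$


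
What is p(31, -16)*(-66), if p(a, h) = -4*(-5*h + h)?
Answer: 16896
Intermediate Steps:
p(a, h) = 16*h (p(a, h) = -(-16)*h = 16*h)
p(31, -16)*(-66) = (16*(-16))*(-66) = -256*(-66) = 16896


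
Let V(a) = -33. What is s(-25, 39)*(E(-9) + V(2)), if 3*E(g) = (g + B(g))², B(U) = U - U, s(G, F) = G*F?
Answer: 5850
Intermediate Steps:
s(G, F) = F*G
B(U) = 0
E(g) = g²/3 (E(g) = (g + 0)²/3 = g²/3)
s(-25, 39)*(E(-9) + V(2)) = (39*(-25))*((⅓)*(-9)² - 33) = -975*((⅓)*81 - 33) = -975*(27 - 33) = -975*(-6) = 5850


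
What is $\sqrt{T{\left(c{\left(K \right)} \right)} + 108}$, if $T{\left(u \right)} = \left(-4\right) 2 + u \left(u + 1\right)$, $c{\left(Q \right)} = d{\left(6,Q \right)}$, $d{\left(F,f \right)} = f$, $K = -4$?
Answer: $4 \sqrt{7} \approx 10.583$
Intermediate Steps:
$c{\left(Q \right)} = Q$
$T{\left(u \right)} = -8 + u \left(1 + u\right)$
$\sqrt{T{\left(c{\left(K \right)} \right)} + 108} = \sqrt{\left(-8 - 4 + \left(-4\right)^{2}\right) + 108} = \sqrt{\left(-8 - 4 + 16\right) + 108} = \sqrt{4 + 108} = \sqrt{112} = 4 \sqrt{7}$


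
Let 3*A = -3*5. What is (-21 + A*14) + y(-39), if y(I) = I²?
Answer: 1430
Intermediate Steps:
A = -5 (A = (-3*5)/3 = (⅓)*(-15) = -5)
(-21 + A*14) + y(-39) = (-21 - 5*14) + (-39)² = (-21 - 70) + 1521 = -91 + 1521 = 1430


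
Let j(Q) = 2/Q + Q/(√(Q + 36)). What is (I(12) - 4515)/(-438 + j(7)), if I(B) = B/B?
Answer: 4163099696/403685727 + 1548302*√43/403685727 ≈ 10.338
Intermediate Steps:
I(B) = 1
j(Q) = 2/Q + Q/√(36 + Q) (j(Q) = 2/Q + Q/(√(36 + Q)) = 2/Q + Q/√(36 + Q))
(I(12) - 4515)/(-438 + j(7)) = (1 - 4515)/(-438 + (2/7 + 7/√(36 + 7))) = -4514/(-438 + (2*(⅐) + 7/√43)) = -4514/(-438 + (2/7 + 7*(√43/43))) = -4514/(-438 + (2/7 + 7*√43/43)) = -4514/(-3064/7 + 7*√43/43)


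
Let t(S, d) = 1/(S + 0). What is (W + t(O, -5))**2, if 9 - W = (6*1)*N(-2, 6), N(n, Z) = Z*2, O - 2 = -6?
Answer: 64009/16 ≈ 4000.6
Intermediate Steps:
O = -4 (O = 2 - 6 = -4)
N(n, Z) = 2*Z
t(S, d) = 1/S
W = -63 (W = 9 - 6*1*2*6 = 9 - 6*12 = 9 - 1*72 = 9 - 72 = -63)
(W + t(O, -5))**2 = (-63 + 1/(-4))**2 = (-63 - 1/4)**2 = (-253/4)**2 = 64009/16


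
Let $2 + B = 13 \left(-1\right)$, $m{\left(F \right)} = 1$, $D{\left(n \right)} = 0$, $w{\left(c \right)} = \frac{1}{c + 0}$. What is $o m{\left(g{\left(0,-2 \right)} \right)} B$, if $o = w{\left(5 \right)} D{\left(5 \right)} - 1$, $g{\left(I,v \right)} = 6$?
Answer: $15$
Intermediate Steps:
$w{\left(c \right)} = \frac{1}{c}$
$o = -1$ ($o = \frac{1}{5} \cdot 0 - 1 = 0 - 1 = -1$)
$B = -15$ ($B = -2 + 13 \left(-1\right) = -2 - 13 = -15$)
$o m{\left(g{\left(0,-2 \right)} \right)} B = \left(-1\right) 1 \left(-15\right) = \left(-1\right) \left(-15\right) = 15$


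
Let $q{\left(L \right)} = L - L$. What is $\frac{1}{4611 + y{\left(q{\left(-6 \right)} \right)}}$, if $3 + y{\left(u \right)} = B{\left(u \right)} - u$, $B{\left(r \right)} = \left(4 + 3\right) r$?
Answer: $\frac{1}{4608} \approx 0.00021701$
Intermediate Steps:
$q{\left(L \right)} = 0$
$B{\left(r \right)} = 7 r$
$y{\left(u \right)} = -3 + 6 u$ ($y{\left(u \right)} = -3 + \left(7 u - u\right) = -3 + 6 u$)
$\frac{1}{4611 + y{\left(q{\left(-6 \right)} \right)}} = \frac{1}{4611 + \left(-3 + 6 \cdot 0\right)} = \frac{1}{4611 + \left(-3 + 0\right)} = \frac{1}{4611 - 3} = \frac{1}{4608}$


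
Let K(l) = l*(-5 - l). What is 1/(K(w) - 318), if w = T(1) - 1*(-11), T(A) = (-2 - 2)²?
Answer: -1/1182 ≈ -0.00084602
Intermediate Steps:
T(A) = 16 (T(A) = (-4)² = 16)
w = 27 (w = 16 - 1*(-11) = 16 + 11 = 27)
1/(K(w) - 318) = 1/(-1*27*(5 + 27) - 318) = 1/(-1*27*32 - 318) = 1/(-864 - 318) = 1/(-1182) = -1/1182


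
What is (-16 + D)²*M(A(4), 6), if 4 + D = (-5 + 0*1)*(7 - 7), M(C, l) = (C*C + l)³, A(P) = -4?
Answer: 4259200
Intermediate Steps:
M(C, l) = (l + C²)³ (M(C, l) = (C² + l)³ = (l + C²)³)
D = -4 (D = -4 + (-5 + 0*1)*(7 - 7) = -4 + (-5 + 0)*0 = -4 - 5*0 = -4 + 0 = -4)
(-16 + D)²*M(A(4), 6) = (-16 - 4)²*(6 + (-4)²)³ = (-20)²*(6 + 16)³ = 400*22³ = 400*10648 = 4259200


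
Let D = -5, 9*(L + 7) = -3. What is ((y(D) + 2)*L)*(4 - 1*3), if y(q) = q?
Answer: 22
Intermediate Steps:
L = -22/3 (L = -7 + (⅑)*(-3) = -7 - ⅓ = -22/3 ≈ -7.3333)
((y(D) + 2)*L)*(4 - 1*3) = ((-5 + 2)*(-22/3))*(4 - 1*3) = (-3*(-22/3))*(4 - 3) = 22*1 = 22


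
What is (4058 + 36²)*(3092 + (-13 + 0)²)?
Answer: 17459394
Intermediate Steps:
(4058 + 36²)*(3092 + (-13 + 0)²) = (4058 + 1296)*(3092 + (-13)²) = 5354*(3092 + 169) = 5354*3261 = 17459394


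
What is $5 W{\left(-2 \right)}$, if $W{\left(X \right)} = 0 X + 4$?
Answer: $20$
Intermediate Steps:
$W{\left(X \right)} = 4$ ($W{\left(X \right)} = 0 + 4 = 4$)
$5 W{\left(-2 \right)} = 5 \cdot 4 = 20$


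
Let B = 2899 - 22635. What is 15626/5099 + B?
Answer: -100618238/5099 ≈ -19733.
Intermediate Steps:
B = -19736
15626/5099 + B = 15626/5099 - 19736 = -100618238/5099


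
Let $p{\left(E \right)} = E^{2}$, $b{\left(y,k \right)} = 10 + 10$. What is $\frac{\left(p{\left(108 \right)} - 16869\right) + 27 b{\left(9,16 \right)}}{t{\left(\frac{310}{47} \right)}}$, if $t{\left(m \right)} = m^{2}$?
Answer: $- \frac{2060997}{19220} \approx -107.23$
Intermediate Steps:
$b{\left(y,k \right)} = 20$
$\frac{\left(p{\left(108 \right)} - 16869\right) + 27 b{\left(9,16 \right)}}{t{\left(\frac{310}{47} \right)}} = \frac{\left(108^{2} - 16869\right) + 27 \cdot 20}{\left(\frac{310}{47}\right)^{2}} = \frac{\left(11664 - 16869\right) + 540}{\left(310 \cdot \frac{1}{47}\right)^{2}} = \frac{-5205 + 540}{\left(\frac{310}{47}\right)^{2}} = - \frac{4665}{\frac{96100}{2209}} = \left(-4665\right) \frac{2209}{96100} = - \frac{2060997}{19220}$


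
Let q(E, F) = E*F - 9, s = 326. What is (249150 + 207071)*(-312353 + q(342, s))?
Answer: -91641112270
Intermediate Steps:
q(E, F) = -9 + E*F
(249150 + 207071)*(-312353 + q(342, s)) = (249150 + 207071)*(-312353 + (-9 + 342*326)) = 456221*(-312353 + (-9 + 111492)) = 456221*(-312353 + 111483) = 456221*(-200870) = -91641112270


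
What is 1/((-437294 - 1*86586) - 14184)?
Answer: -1/538064 ≈ -1.8585e-6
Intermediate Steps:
1/((-437294 - 1*86586) - 14184) = 1/((-437294 - 86586) - 14184) = 1/(-523880 - 14184) = 1/(-538064) = -1/538064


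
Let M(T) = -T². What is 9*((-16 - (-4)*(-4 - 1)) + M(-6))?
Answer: -648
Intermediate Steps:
9*((-16 - (-4)*(-4 - 1)) + M(-6)) = 9*((-16 - (-4)*(-4 - 1)) - 1*(-6)²) = 9*((-16 - (-4)*(-5)) - 1*36) = 9*((-16 - 1*20) - 36) = 9*((-16 - 20) - 36) = 9*(-36 - 36) = 9*(-72) = -648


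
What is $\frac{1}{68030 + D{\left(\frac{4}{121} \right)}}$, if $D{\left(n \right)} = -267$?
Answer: $\frac{1}{67763} \approx 1.4757 \cdot 10^{-5}$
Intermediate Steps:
$\frac{1}{68030 + D{\left(\frac{4}{121} \right)}} = \frac{1}{68030 - 267} = \frac{1}{67763}$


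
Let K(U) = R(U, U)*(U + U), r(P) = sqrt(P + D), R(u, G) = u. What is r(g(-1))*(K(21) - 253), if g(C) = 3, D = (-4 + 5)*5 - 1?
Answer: 629*sqrt(7) ≈ 1664.2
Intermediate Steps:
D = 4 (D = 1*5 - 1 = 5 - 1 = 4)
r(P) = sqrt(4 + P) (r(P) = sqrt(P + 4) = sqrt(4 + P))
K(U) = 2*U**2 (K(U) = U*(U + U) = U*(2*U) = 2*U**2)
r(g(-1))*(K(21) - 253) = sqrt(4 + 3)*(2*21**2 - 253) = sqrt(7)*(2*441 - 253) = sqrt(7)*(882 - 253) = sqrt(7)*629 = 629*sqrt(7)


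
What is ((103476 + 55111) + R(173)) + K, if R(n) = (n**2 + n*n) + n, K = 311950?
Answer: 530568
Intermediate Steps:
R(n) = n + 2*n**2 (R(n) = (n**2 + n**2) + n = 2*n**2 + n = n + 2*n**2)
((103476 + 55111) + R(173)) + K = ((103476 + 55111) + 173*(1 + 2*173)) + 311950 = (158587 + 173*(1 + 346)) + 311950 = (158587 + 173*347) + 311950 = (158587 + 60031) + 311950 = 218618 + 311950 = 530568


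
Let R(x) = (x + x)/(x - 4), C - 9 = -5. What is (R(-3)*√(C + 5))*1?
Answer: 18/7 ≈ 2.5714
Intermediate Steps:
C = 4 (C = 9 - 5 = 4)
R(x) = 2*x/(-4 + x) (R(x) = (2*x)/(-4 + x) = 2*x/(-4 + x))
(R(-3)*√(C + 5))*1 = ((2*(-3)/(-4 - 3))*√(4 + 5))*1 = ((2*(-3)/(-7))*√9)*1 = ((2*(-3)*(-⅐))*3)*1 = ((6/7)*3)*1 = (18/7)*1 = 18/7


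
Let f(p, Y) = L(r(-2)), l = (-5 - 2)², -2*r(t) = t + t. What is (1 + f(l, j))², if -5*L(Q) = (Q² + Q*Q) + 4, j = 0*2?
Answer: 49/25 ≈ 1.9600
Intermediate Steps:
r(t) = -t (r(t) = -(t + t)/2 = -t)
j = 0
L(Q) = -⅘ - 2*Q²/5 (L(Q) = -((Q² + Q*Q) + 4)/5 = -((Q² + Q²) + 4)/5 = -(2*Q² + 4)/5 = -(4 + 2*Q²)/5 = -⅘ - 2*Q²/5)
l = 49 (l = (-7)² = 49)
f(p, Y) = -12/5 (f(p, Y) = -⅘ - 2*(-1*(-2))²/5 = -⅘ - ⅖*2² = -⅘ - ⅖*4 = -⅘ - 8/5 = -12/5)
(1 + f(l, j))² = (1 - 12/5)² = (-7/5)² = 49/25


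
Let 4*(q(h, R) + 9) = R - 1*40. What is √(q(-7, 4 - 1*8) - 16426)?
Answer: I*√16446 ≈ 128.24*I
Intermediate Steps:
q(h, R) = -19 + R/4 (q(h, R) = -9 + (R - 1*40)/4 = -9 + (R - 40)/4 = -9 + (-40 + R)/4 = -9 + (-10 + R/4) = -19 + R/4)
√(q(-7, 4 - 1*8) - 16426) = √((-19 + (4 - 1*8)/4) - 16426) = √((-19 + (4 - 8)/4) - 16426) = √((-19 + (¼)*(-4)) - 16426) = √((-19 - 1) - 16426) = √(-20 - 16426) = √(-16446) = I*√16446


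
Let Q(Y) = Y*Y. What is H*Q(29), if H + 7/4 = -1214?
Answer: -4089783/4 ≈ -1.0224e+6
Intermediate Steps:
Q(Y) = Y²
H = -4863/4 (H = -7/4 - 1214 = -4863/4 ≈ -1215.8)
H*Q(29) = -4863/4*29² = -4863/4*841 = -4089783/4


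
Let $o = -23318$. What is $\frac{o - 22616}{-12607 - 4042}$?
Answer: $\frac{45934}{16649} \approx 2.759$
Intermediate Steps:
$\frac{o - 22616}{-12607 - 4042} = \frac{-23318 - 22616}{-12607 - 4042} = - \frac{45934}{-16649} = \left(-45934\right) \left(- \frac{1}{16649}\right) = \frac{45934}{16649}$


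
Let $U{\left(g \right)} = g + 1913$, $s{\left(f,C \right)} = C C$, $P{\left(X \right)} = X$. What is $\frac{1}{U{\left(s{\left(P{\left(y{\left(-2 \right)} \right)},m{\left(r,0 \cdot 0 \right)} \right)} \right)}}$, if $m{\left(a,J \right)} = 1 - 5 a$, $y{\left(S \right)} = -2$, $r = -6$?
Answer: $\frac{1}{2874} \approx 0.00034795$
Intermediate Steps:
$s{\left(f,C \right)} = C^{2}$
$U{\left(g \right)} = 1913 + g$
$\frac{1}{U{\left(s{\left(P{\left(y{\left(-2 \right)} \right)},m{\left(r,0 \cdot 0 \right)} \right)} \right)}} = \frac{1}{1913 + \left(1 - -30\right)^{2}} = \frac{1}{1913 + \left(1 + 30\right)^{2}} = \frac{1}{1913 + 31^{2}} = \frac{1}{1913 + 961} = \frac{1}{2874}$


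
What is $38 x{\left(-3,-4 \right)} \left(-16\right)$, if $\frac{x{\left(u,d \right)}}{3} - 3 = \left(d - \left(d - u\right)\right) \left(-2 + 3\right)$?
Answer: $0$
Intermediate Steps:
$x{\left(u,d \right)} = 9 + 3 u$ ($x{\left(u,d \right)} = 9 + 3 \left(d - \left(d - u\right)\right) \left(-2 + 3\right) = 9 + 3 u 1 = 9 + 3 u$)
$38 x{\left(-3,-4 \right)} \left(-16\right) = 38 \left(9 + 3 \left(-3\right)\right) \left(-16\right) = 38 \left(9 - 9\right) \left(-16\right) = 38 \cdot 0 \left(-16\right) = 0 \left(-16\right) = 0$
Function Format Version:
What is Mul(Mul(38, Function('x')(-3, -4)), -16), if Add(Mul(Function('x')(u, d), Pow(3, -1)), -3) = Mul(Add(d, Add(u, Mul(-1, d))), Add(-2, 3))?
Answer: 0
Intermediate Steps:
Function('x')(u, d) = Add(9, Mul(3, u)) (Function('x')(u, d) = Add(9, Mul(3, Mul(Add(d, Add(u, Mul(-1, d))), Add(-2, 3)))) = Add(9, Mul(3, Mul(u, 1))) = Add(9, Mul(3, u)))
Mul(Mul(38, Function('x')(-3, -4)), -16) = Mul(Mul(38, Add(9, Mul(3, -3))), -16) = Mul(Mul(38, Add(9, -9)), -16) = Mul(Mul(38, 0), -16) = Mul(0, -16) = 0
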